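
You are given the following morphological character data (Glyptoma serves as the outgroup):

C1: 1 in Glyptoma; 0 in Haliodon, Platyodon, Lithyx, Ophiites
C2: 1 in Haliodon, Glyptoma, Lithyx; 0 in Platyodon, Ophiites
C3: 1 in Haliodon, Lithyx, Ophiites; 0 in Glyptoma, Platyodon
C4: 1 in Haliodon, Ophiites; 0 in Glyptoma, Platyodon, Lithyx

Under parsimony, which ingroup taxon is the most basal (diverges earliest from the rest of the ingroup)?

Platyodon

Character polarity is set by the outgroup: the derived state is whichever differs from the outgroup's state, so for C1, C2 the derived state is '0', and for the remaining characters it is '1'.
C1 (derived state '0') is shared by all ingroup taxa — unites the whole ingroup.
C2 groups Ophiites and Platyodon, which is incompatible with the clades supported by the remaining characters; treating it as convergent (homoplasy) costs fewer steps than any alternative tree.
C3 (derived state '1') is shared by Haliodon, Lithyx, and Ophiites — a synapomorphy uniting that clade.
C4: derived state '1' in Haliodon and Ophiites only — synapomorphy for {Haliodon, Ophiites}.
Most parsimonious ingroup topology: (((Ophiites,Haliodon),Lithyx),Platyodon).
Platyodon is sister to the clade containing all other ingroup taxa, so it is the earliest-diverging (most basal) ingroup lineage.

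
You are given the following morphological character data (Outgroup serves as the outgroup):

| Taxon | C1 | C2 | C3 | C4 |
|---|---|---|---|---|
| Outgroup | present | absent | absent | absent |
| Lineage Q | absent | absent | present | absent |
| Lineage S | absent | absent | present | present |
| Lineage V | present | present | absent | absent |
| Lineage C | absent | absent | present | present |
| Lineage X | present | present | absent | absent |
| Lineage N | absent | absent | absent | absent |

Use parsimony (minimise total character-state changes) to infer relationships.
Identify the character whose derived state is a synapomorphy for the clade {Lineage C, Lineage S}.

Character polarity is set by the outgroup: the derived state is whichever differs from the outgroup's state, so for C1 the derived state is 'absent', and for the remaining characters it is 'present'.
C1 (derived state 'absent') is shared by Lineage C, Lineage N, Lineage Q, and Lineage S — a synapomorphy uniting that clade.
C2 (derived state 'present') is shared by Lineage V and Lineage X — a synapomorphy uniting that clade.
Only Lineage C, Lineage Q, and Lineage S show the derived state 'present' for C3, supporting them as a clade.
C4 (derived state 'present') is shared by Lineage C and Lineage S — a synapomorphy uniting that clade.
Most parsimonious ingroup topology: (((Lineage Q,(Lineage S,Lineage C)),Lineage N),(Lineage V,Lineage X)).
The clade {Lineage C, Lineage S} is supported by C4: its derived state 'present' occurs in exactly those taxa and in no other taxon (including the outgroup).

C4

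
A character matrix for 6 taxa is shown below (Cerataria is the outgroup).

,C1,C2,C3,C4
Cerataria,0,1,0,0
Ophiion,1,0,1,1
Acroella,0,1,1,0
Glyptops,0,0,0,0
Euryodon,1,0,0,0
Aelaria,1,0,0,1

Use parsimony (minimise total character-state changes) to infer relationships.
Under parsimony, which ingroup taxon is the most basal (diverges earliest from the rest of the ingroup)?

Character polarity is set by the outgroup: the derived state is whichever differs from the outgroup's state, so for C2 the derived state is '0', and for the remaining characters it is '1'.
C1 (derived state '1') is shared by Aelaria, Euryodon, and Ophiion — a synapomorphy uniting that clade.
C2: derived state '0' in Aelaria, Euryodon, Glyptops, and Ophiion only — synapomorphy for {Aelaria, Euryodon, Glyptops, Ophiion}.
C3 (state '1') occurs in Acroella and Ophiion but conflicts with the nesting implied by the other characters — most parsimoniously interpreted as homoplasy.
C4 (derived state '1') is shared by Aelaria and Ophiion — a synapomorphy uniting that clade.
Most parsimonious ingroup topology: ((((Ophiion,Aelaria),Euryodon),Glyptops),Acroella).
Acroella is sister to the clade containing all other ingroup taxa, so it is the earliest-diverging (most basal) ingroup lineage.

Acroella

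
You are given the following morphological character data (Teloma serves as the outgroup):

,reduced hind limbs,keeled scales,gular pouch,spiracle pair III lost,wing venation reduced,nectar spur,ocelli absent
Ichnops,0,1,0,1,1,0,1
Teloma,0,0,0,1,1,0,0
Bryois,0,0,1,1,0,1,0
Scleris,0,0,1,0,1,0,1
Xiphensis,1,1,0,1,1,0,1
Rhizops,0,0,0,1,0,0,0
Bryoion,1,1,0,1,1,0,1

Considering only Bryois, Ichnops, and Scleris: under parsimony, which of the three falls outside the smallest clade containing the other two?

Bryois

Character polarity is set by the outgroup: the derived state is whichever differs from the outgroup's state, so for spiracle pair III lost, wing venation reduced the derived state is '0', and for the remaining characters it is '1'.
Only Bryoion and Xiphensis show the derived state '1' for reduced hind limbs, supporting them as a clade.
keeled scales (derived state '1') is shared by Bryoion, Ichnops, and Xiphensis — a synapomorphy uniting that clade.
gular pouch groups Bryois and Scleris, which is incompatible with the clades supported by the remaining characters; treating it as convergent (homoplasy) costs fewer steps than any alternative tree.
spiracle pair III lost: derived state '0' in Scleris only — an autapomorphy, so it tells us nothing about relationships among taxa.
wing venation reduced (derived state '0') is shared by Bryois and Rhizops — a synapomorphy uniting that clade.
nectar spur: derived state '1' in Bryois only — an autapomorphy, so it tells us nothing about relationships among taxa.
ocelli absent (derived state '1') is shared by Bryoion, Ichnops, Scleris, and Xiphensis — a synapomorphy uniting that clade.
Most parsimonious ingroup topology: ((Rhizops,Bryois),(Scleris,((Xiphensis,Bryoion),Ichnops))).
Scleris and Ichnops share a more recent common ancestor with each other than either does with Bryois, so Bryois is the least closely related of the three.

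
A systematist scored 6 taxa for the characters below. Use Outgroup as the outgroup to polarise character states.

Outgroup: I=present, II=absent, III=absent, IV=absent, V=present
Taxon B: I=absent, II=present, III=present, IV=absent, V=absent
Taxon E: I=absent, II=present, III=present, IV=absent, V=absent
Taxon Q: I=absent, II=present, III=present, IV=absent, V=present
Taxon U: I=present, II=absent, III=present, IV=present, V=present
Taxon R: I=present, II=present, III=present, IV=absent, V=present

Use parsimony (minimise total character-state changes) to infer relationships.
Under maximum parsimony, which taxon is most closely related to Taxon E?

Character polarity is set by the outgroup: the derived state is whichever differs from the outgroup's state, so for I, V the derived state is 'absent', and for the remaining characters it is 'present'.
I: derived state 'absent' in Taxon B, Taxon E, and Taxon Q only — synapomorphy for {Taxon B, Taxon E, Taxon Q}.
II (derived state 'present') is shared by Taxon B, Taxon E, Taxon Q, and Taxon R — a synapomorphy uniting that clade.
All ingroup taxa share the derived state 'present' for III; it defines the ingroup but does not resolve relationships within it.
IV (derived state 'present') is unique to Taxon U (autapomorphy; uninformative for grouping).
V (derived state 'absent') is shared by Taxon B and Taxon E — a synapomorphy uniting that clade.
Most parsimonious ingroup topology: ((((Taxon B,Taxon E),Taxon Q),Taxon R),Taxon U).
Taxon E and Taxon B form a cherry on this tree, so they are sister taxa.

Taxon B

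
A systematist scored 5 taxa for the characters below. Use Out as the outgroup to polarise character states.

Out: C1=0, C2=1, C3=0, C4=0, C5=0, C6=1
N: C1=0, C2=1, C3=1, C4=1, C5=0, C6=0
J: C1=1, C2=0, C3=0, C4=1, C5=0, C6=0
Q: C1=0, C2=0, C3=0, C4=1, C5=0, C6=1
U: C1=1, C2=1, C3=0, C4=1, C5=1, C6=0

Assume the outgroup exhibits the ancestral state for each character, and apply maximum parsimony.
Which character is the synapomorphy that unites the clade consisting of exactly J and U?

Character polarity is set by the outgroup: the derived state is whichever differs from the outgroup's state, so for C2, C6 the derived state is '0', and for the remaining characters it is '1'.
C1 (derived state '1') is shared by J and U — a synapomorphy uniting that clade.
C2 (state '0') occurs in J and Q but conflicts with the nesting implied by the other characters — most parsimoniously interpreted as homoplasy.
C3: derived state '1' in N only — an autapomorphy, so it tells us nothing about relationships among taxa.
All ingroup taxa share the derived state '1' for C4; it defines the ingroup but does not resolve relationships within it.
C5 (derived state '1') is unique to U (autapomorphy; uninformative for grouping).
C6 (derived state '0') is shared by J, N, and U — a synapomorphy uniting that clade.
Most parsimonious ingroup topology: ((N,(J,U)),Q).
The clade {J, U} is supported by C1: its derived state '1' occurs in exactly those taxa and in no other taxon (including the outgroup).

C1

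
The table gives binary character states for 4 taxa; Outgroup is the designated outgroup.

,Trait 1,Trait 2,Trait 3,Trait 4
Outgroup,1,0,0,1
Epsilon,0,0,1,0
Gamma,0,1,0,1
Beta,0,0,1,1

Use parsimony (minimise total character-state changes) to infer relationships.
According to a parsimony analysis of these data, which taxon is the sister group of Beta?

Epsilon

Character polarity is set by the outgroup: the derived state is whichever differs from the outgroup's state, so for Trait 1, Trait 4 the derived state is '0', and for the remaining characters it is '1'.
All ingroup taxa share the derived state '0' for Trait 1; it defines the ingroup but does not resolve relationships within it.
Trait 2: derived state '1' in Gamma only — an autapomorphy, so it tells us nothing about relationships among taxa.
Trait 3 (derived state '1') is shared by Beta and Epsilon — a synapomorphy uniting that clade.
Trait 4 (derived state '0') is unique to Epsilon (autapomorphy; uninformative for grouping).
Most parsimonious ingroup topology: ((Epsilon,Beta),Gamma).
Beta and Epsilon form a cherry on this tree, so they are sister taxa.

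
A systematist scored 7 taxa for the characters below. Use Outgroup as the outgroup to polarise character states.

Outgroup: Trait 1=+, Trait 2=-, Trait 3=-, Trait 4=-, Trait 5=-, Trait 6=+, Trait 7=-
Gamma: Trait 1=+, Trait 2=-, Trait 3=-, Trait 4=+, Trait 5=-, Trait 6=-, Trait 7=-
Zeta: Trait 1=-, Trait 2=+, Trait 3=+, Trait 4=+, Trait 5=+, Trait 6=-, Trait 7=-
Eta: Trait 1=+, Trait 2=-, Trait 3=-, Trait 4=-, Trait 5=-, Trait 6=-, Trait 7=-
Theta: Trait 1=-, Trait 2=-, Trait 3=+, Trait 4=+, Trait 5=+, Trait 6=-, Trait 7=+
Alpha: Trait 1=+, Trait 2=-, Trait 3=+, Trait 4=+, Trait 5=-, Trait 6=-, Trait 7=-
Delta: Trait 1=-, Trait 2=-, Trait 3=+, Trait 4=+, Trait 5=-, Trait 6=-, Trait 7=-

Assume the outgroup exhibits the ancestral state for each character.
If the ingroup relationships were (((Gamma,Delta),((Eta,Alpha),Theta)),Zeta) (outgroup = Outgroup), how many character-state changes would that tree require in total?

Map each character onto (((Gamma,Delta),((Eta,Alpha),Theta)),Zeta) (rooted by Outgroup) and count the minimum state changes it requires (Fitch parsimony):
Trait 1: 3; Trait 2: 1; Trait 3: 3; Trait 4: 2; Trait 5: 2; Trait 6: 1; Trait 7: 1.
Total tree length = 13.

13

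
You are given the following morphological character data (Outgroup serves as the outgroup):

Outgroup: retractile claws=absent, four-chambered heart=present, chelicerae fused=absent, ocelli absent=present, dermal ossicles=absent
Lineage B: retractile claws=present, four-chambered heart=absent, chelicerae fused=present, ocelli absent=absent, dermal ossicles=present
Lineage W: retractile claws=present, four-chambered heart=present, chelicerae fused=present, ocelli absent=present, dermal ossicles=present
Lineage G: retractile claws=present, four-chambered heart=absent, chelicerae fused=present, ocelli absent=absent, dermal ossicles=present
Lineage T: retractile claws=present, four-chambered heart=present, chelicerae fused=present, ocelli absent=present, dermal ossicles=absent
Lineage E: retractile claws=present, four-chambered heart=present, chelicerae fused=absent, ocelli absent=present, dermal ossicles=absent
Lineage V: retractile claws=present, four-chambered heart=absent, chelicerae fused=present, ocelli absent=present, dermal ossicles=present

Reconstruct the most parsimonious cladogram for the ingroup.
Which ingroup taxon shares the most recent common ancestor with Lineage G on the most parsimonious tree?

Lineage B

Character polarity is set by the outgroup: the derived state is whichever differs from the outgroup's state, so for four-chambered heart, ocelli absent the derived state is 'absent', and for the remaining characters it is 'present'.
All ingroup taxa share the derived state 'present' for retractile claws; it defines the ingroup but does not resolve relationships within it.
four-chambered heart (derived state 'absent') is shared by Lineage B, Lineage G, and Lineage V — a synapomorphy uniting that clade.
Only Lineage B, Lineage G, Lineage T, Lineage V, and Lineage W show the derived state 'present' for chelicerae fused, supporting them as a clade.
Only Lineage B and Lineage G show the derived state 'absent' for ocelli absent, supporting them as a clade.
dermal ossicles: derived state 'present' in Lineage B, Lineage G, Lineage V, and Lineage W only — synapomorphy for {Lineage B, Lineage G, Lineage V, Lineage W}.
Most parsimonious ingroup topology: (((((Lineage G,Lineage B),Lineage V),Lineage W),Lineage T),Lineage E).
Lineage G and Lineage B form a cherry on this tree, so they are sister taxa.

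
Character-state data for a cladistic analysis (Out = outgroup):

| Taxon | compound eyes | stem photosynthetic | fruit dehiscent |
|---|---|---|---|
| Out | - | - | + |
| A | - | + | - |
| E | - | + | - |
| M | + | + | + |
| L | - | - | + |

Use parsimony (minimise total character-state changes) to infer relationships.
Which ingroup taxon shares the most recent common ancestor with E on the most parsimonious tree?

A

Character polarity is set by the outgroup: the derived state is whichever differs from the outgroup's state, so for fruit dehiscent the derived state is '-', and for the remaining characters it is '+'.
compound eyes (derived state '+') is unique to M (autapomorphy; uninformative for grouping).
Only A, E, and M show the derived state '+' for stem photosynthetic, supporting them as a clade.
fruit dehiscent (derived state '-') is shared by A and E — a synapomorphy uniting that clade.
Most parsimonious ingroup topology: (((A,E),M),L).
E and A form a cherry on this tree, so they are sister taxa.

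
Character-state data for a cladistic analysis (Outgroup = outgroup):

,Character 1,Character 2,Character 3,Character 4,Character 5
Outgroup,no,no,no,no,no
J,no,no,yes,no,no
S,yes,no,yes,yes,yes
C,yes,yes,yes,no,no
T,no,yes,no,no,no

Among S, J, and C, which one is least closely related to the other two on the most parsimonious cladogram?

J

The outgroup has state 'no' for every character, so 'yes' is the derived state throughout.
Character 1 (derived state 'yes') is shared by C and S — a synapomorphy uniting that clade.
Character 2 (state 'yes') occurs in C and T but conflicts with the nesting implied by the other characters — most parsimoniously interpreted as homoplasy.
Character 3 (derived state 'yes') is shared by C, J, and S — a synapomorphy uniting that clade.
Character 4: derived state 'yes' in S only — an autapomorphy, so it tells us nothing about relationships among taxa.
Character 5 (derived state 'yes') is unique to S (autapomorphy; uninformative for grouping).
Most parsimonious ingroup topology: ((J,(S,C)),T).
C and S share a more recent common ancestor with each other than either does with J, so J is the least closely related of the three.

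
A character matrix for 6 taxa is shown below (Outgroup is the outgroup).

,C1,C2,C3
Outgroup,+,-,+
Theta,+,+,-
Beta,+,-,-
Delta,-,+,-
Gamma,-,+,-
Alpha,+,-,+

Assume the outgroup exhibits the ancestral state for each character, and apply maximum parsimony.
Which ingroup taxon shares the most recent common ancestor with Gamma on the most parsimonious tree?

Character polarity is set by the outgroup: the derived state is whichever differs from the outgroup's state, so for C1, C3 the derived state is '-', and for the remaining characters it is '+'.
C1: derived state '-' in Delta and Gamma only — synapomorphy for {Delta, Gamma}.
C2: derived state '+' in Delta, Gamma, and Theta only — synapomorphy for {Delta, Gamma, Theta}.
C3 (derived state '-') is shared by Beta, Delta, Gamma, and Theta — a synapomorphy uniting that clade.
Most parsimonious ingroup topology: (((Theta,(Delta,Gamma)),Beta),Alpha).
Gamma and Delta form a cherry on this tree, so they are sister taxa.

Delta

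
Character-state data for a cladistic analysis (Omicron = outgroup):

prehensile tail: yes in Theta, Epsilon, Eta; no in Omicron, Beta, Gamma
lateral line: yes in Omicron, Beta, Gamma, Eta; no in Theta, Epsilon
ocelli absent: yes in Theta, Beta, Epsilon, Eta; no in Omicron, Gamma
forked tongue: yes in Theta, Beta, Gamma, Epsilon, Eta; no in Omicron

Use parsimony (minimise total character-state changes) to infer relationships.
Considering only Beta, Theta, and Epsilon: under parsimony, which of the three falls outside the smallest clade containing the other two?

Character polarity is set by the outgroup: the derived state is whichever differs from the outgroup's state, so for lateral line the derived state is 'no', and for the remaining characters it is 'yes'.
Only Epsilon, Eta, and Theta show the derived state 'yes' for prehensile tail, supporting them as a clade.
lateral line (derived state 'no') is shared by Epsilon and Theta — a synapomorphy uniting that clade.
Only Beta, Epsilon, Eta, and Theta show the derived state 'yes' for ocelli absent, supporting them as a clade.
All ingroup taxa share the derived state 'yes' for forked tongue; it defines the ingroup but does not resolve relationships within it.
Most parsimonious ingroup topology: ((((Theta,Epsilon),Eta),Beta),Gamma).
Theta and Epsilon share a more recent common ancestor with each other than either does with Beta, so Beta is the least closely related of the three.

Beta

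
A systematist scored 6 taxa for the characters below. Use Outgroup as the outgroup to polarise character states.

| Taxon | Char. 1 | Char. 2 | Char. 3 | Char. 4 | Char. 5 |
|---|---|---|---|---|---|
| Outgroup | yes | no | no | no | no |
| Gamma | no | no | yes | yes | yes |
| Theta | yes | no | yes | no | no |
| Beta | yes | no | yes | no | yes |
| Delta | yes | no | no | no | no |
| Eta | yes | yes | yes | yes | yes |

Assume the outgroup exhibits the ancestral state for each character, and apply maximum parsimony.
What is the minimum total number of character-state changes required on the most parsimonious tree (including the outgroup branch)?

5

Character polarity is set by the outgroup: the derived state is whichever differs from the outgroup's state, so for Char. 1 the derived state is 'no', and for the remaining characters it is 'yes'.
Char. 1 (derived state 'no') is unique to Gamma (autapomorphy; uninformative for grouping).
Char. 2: derived state 'yes' in Eta only — an autapomorphy, so it tells us nothing about relationships among taxa.
Only Beta, Eta, Gamma, and Theta show the derived state 'yes' for Char. 3, supporting them as a clade.
Char. 4: derived state 'yes' in Eta and Gamma only — synapomorphy for {Eta, Gamma}.
Only Beta, Eta, and Gamma show the derived state 'yes' for Char. 5, supporting them as a clade.
Most parsimonious ingroup topology: ((((Gamma,Eta),Beta),Theta),Delta).
Changes per character on this tree: Char. 1: 1; Char. 2: 1; Char. 3: 1; Char. 4: 1; Char. 5: 1.
Total = 5.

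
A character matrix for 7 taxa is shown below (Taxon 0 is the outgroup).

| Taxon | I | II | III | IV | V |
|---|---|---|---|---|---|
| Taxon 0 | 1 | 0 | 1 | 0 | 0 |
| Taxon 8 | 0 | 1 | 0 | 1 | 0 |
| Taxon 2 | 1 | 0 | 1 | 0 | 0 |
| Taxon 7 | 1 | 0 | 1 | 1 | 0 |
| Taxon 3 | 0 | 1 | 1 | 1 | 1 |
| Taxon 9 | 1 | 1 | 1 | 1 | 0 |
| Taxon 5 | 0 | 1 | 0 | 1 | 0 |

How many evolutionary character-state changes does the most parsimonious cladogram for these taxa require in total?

Character polarity is set by the outgroup: the derived state is whichever differs from the outgroup's state, so for I, III the derived state is '0', and for the remaining characters it is '1'.
I (derived state '0') is shared by Taxon 3, Taxon 5, and Taxon 8 — a synapomorphy uniting that clade.
Only Taxon 3, Taxon 5, Taxon 8, and Taxon 9 show the derived state '1' for II, supporting them as a clade.
III (derived state '0') is shared by Taxon 5 and Taxon 8 — a synapomorphy uniting that clade.
Only Taxon 3, Taxon 5, Taxon 7, Taxon 8, and Taxon 9 show the derived state '1' for IV, supporting them as a clade.
V (derived state '1') is unique to Taxon 3 (autapomorphy; uninformative for grouping).
Most parsimonious ingroup topology: (((((Taxon 8,Taxon 5),Taxon 3),Taxon 9),Taxon 7),Taxon 2).
Changes per character on this tree: I: 1; II: 1; III: 1; IV: 1; V: 1.
Total = 5.

5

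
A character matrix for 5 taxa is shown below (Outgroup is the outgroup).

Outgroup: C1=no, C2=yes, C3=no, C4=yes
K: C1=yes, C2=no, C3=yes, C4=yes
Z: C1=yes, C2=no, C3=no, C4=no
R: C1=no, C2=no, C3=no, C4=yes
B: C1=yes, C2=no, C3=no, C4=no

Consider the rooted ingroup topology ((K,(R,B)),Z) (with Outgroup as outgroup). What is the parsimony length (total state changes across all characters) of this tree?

6

Map each character onto ((K,(R,B)),Z) (rooted by Outgroup) and count the minimum state changes it requires (Fitch parsimony):
C1: 2; C2: 1; C3: 1; C4: 2.
Total tree length = 6.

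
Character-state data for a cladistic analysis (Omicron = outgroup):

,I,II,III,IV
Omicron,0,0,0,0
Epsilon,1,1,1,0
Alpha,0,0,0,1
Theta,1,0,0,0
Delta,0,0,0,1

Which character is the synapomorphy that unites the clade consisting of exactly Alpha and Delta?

The outgroup has state '0' for every character, so '1' is the derived state throughout.
Only Epsilon and Theta show the derived state '1' for I, supporting them as a clade.
II (derived state '1') is unique to Epsilon (autapomorphy; uninformative for grouping).
III: derived state '1' in Epsilon only — an autapomorphy, so it tells us nothing about relationships among taxa.
IV (derived state '1') is shared by Alpha and Delta — a synapomorphy uniting that clade.
Most parsimonious ingroup topology: ((Epsilon,Theta),(Alpha,Delta)).
The clade {Alpha, Delta} is supported by IV: its derived state '1' occurs in exactly those taxa and in no other taxon (including the outgroup).

IV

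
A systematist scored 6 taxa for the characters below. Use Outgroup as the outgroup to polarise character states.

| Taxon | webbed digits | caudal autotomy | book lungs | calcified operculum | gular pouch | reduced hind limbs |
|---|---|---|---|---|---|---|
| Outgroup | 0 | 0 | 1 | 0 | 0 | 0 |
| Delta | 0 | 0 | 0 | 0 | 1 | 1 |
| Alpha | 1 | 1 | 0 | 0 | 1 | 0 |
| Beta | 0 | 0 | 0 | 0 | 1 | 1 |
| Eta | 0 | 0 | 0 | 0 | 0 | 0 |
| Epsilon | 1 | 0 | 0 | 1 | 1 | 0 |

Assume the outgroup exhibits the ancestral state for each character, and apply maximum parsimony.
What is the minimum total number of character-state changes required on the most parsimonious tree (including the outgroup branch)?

6

Character polarity is set by the outgroup: the derived state is whichever differs from the outgroup's state, so for book lungs the derived state is '0', and for the remaining characters it is '1'.
webbed digits (derived state '1') is shared by Alpha and Epsilon — a synapomorphy uniting that clade.
caudal autotomy: derived state '1' in Alpha only — an autapomorphy, so it tells us nothing about relationships among taxa.
All ingroup taxa share the derived state '0' for book lungs; it defines the ingroup but does not resolve relationships within it.
calcified operculum (derived state '1') is unique to Epsilon (autapomorphy; uninformative for grouping).
gular pouch: derived state '1' in Alpha, Beta, Delta, and Epsilon only — synapomorphy for {Alpha, Beta, Delta, Epsilon}.
reduced hind limbs (derived state '1') is shared by Beta and Delta — a synapomorphy uniting that clade.
Most parsimonious ingroup topology: (((Delta,Beta),(Alpha,Epsilon)),Eta).
Changes per character on this tree: webbed digits: 1; caudal autotomy: 1; book lungs: 1; calcified operculum: 1; gular pouch: 1; reduced hind limbs: 1.
Total = 6.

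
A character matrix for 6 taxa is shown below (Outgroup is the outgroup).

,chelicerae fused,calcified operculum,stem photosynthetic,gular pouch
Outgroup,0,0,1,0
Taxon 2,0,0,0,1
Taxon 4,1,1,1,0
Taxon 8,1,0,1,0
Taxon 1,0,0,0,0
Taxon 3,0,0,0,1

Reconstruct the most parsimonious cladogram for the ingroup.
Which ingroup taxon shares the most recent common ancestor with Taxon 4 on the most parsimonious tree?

Character polarity is set by the outgroup: the derived state is whichever differs from the outgroup's state, so for stem photosynthetic the derived state is '0', and for the remaining characters it is '1'.
Only Taxon 4 and Taxon 8 show the derived state '1' for chelicerae fused, supporting them as a clade.
calcified operculum: derived state '1' in Taxon 4 only — an autapomorphy, so it tells us nothing about relationships among taxa.
stem photosynthetic (derived state '0') is shared by Taxon 1, Taxon 2, and Taxon 3 — a synapomorphy uniting that clade.
Only Taxon 2 and Taxon 3 show the derived state '1' for gular pouch, supporting them as a clade.
Most parsimonious ingroup topology: (((Taxon 2,Taxon 3),Taxon 1),(Taxon 4,Taxon 8)).
Taxon 4 and Taxon 8 form a cherry on this tree, so they are sister taxa.

Taxon 8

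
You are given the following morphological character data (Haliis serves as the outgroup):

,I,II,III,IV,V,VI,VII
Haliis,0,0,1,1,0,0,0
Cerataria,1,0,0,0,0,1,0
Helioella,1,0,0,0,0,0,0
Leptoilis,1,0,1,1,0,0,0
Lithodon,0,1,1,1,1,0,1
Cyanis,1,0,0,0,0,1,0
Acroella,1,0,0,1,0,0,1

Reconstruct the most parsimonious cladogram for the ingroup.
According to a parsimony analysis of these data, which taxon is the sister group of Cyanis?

Cerataria

Character polarity is set by the outgroup: the derived state is whichever differs from the outgroup's state, so for III, IV the derived state is '0', and for the remaining characters it is '1'.
I: derived state '1' in Acroella, Cerataria, Cyanis, Helioella, and Leptoilis only — synapomorphy for {Acroella, Cerataria, Cyanis, Helioella, Leptoilis}.
II: derived state '1' in Lithodon only — an autapomorphy, so it tells us nothing about relationships among taxa.
III (derived state '0') is shared by Acroella, Cerataria, Cyanis, and Helioella — a synapomorphy uniting that clade.
IV: derived state '0' in Cerataria, Cyanis, and Helioella only — synapomorphy for {Cerataria, Cyanis, Helioella}.
V (derived state '1') is unique to Lithodon (autapomorphy; uninformative for grouping).
Only Cerataria and Cyanis show the derived state '1' for VI, supporting them as a clade.
VII (state '1') occurs in Acroella and Lithodon but conflicts with the nesting implied by the other characters — most parsimoniously interpreted as homoplasy.
Most parsimonious ingroup topology: (((((Cerataria,Cyanis),Helioella),Acroella),Leptoilis),Lithodon).
Cyanis and Cerataria form a cherry on this tree, so they are sister taxa.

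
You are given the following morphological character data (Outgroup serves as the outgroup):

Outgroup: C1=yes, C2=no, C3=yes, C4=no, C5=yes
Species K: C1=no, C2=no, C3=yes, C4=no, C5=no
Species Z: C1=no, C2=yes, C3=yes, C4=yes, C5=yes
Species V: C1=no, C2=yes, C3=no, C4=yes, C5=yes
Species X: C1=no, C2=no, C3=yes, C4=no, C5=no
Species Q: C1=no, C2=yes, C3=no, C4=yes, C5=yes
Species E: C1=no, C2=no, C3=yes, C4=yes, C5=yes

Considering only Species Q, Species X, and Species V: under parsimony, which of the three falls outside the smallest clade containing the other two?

Species X

Character polarity is set by the outgroup: the derived state is whichever differs from the outgroup's state, so for C1, C3, C5 the derived state is 'no', and for the remaining characters it is 'yes'.
All ingroup taxa share the derived state 'no' for C1; it defines the ingroup but does not resolve relationships within it.
Only Species Q, Species V, and Species Z show the derived state 'yes' for C2, supporting them as a clade.
C3: derived state 'no' in Species Q and Species V only — synapomorphy for {Species Q, Species V}.
C4 (derived state 'yes') is shared by Species E, Species Q, Species V, and Species Z — a synapomorphy uniting that clade.
Only Species K and Species X show the derived state 'no' for C5, supporting them as a clade.
Most parsimonious ingroup topology: ((Species K,Species X),((Species Z,(Species V,Species Q)),Species E)).
Species Q and Species V share a more recent common ancestor with each other than either does with Species X, so Species X is the least closely related of the three.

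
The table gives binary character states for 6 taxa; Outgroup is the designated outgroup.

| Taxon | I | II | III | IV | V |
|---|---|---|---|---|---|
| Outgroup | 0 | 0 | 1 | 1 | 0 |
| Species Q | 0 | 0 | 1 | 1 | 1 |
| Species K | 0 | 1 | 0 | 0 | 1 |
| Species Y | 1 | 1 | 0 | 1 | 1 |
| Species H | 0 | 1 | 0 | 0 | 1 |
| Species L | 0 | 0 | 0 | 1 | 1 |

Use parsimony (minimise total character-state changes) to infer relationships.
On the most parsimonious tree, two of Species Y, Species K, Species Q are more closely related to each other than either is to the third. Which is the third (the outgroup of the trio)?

Character polarity is set by the outgroup: the derived state is whichever differs from the outgroup's state, so for III, IV the derived state is '0', and for the remaining characters it is '1'.
I (derived state '1') is unique to Species Y (autapomorphy; uninformative for grouping).
II: derived state '1' in Species H, Species K, and Species Y only — synapomorphy for {Species H, Species K, Species Y}.
III: derived state '0' in Species H, Species K, Species L, and Species Y only — synapomorphy for {Species H, Species K, Species L, Species Y}.
IV: derived state '0' in Species H and Species K only — synapomorphy for {Species H, Species K}.
All ingroup taxa share the derived state '1' for V; it defines the ingroup but does not resolve relationships within it.
Most parsimonious ingroup topology: (Species Q,(((Species K,Species H),Species Y),Species L)).
Species K and Species Y share a more recent common ancestor with each other than either does with Species Q, so Species Q is the least closely related of the three.

Species Q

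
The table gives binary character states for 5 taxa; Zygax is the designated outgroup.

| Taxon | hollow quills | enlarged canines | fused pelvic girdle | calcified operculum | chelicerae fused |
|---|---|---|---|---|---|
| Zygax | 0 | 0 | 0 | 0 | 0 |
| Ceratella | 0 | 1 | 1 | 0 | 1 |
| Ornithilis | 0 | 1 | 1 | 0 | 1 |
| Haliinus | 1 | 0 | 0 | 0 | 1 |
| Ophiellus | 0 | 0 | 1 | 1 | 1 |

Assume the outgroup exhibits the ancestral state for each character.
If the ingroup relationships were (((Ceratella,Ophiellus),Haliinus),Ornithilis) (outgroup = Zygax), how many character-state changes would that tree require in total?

Map each character onto (((Ceratella,Ophiellus),Haliinus),Ornithilis) (rooted by Zygax) and count the minimum state changes it requires (Fitch parsimony):
hollow quills: 1; enlarged canines: 2; fused pelvic girdle: 2; calcified operculum: 1; chelicerae fused: 1.
Total tree length = 7.

7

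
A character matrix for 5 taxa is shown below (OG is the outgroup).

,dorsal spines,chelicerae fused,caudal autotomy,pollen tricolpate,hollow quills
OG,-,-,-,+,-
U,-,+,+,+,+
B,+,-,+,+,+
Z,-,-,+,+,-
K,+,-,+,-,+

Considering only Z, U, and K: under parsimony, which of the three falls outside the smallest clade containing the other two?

Z

Character polarity is set by the outgroup: the derived state is whichever differs from the outgroup's state, so for pollen tricolpate the derived state is '-', and for the remaining characters it is '+'.
dorsal spines (derived state '+') is shared by B and K — a synapomorphy uniting that clade.
chelicerae fused (derived state '+') is unique to U (autapomorphy; uninformative for grouping).
caudal autotomy (derived state '+') is shared by all ingroup taxa — unites the whole ingroup.
pollen tricolpate (derived state '-') is unique to K (autapomorphy; uninformative for grouping).
hollow quills (derived state '+') is shared by B, K, and U — a synapomorphy uniting that clade.
Most parsimonious ingroup topology: ((U,(B,K)),Z).
K and U share a more recent common ancestor with each other than either does with Z, so Z is the least closely related of the three.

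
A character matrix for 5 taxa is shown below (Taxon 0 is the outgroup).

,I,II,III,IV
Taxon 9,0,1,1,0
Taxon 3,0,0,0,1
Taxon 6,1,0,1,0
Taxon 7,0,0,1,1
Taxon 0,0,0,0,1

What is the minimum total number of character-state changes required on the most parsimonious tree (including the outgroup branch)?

4

Character polarity is set by the outgroup: the derived state is whichever differs from the outgroup's state, so for IV the derived state is '0', and for the remaining characters it is '1'.
I (derived state '1') is unique to Taxon 6 (autapomorphy; uninformative for grouping).
II (derived state '1') is unique to Taxon 9 (autapomorphy; uninformative for grouping).
III: derived state '1' in Taxon 6, Taxon 7, and Taxon 9 only — synapomorphy for {Taxon 6, Taxon 7, Taxon 9}.
IV (derived state '0') is shared by Taxon 6 and Taxon 9 — a synapomorphy uniting that clade.
Most parsimonious ingroup topology: ((Taxon 7,(Taxon 6,Taxon 9)),Taxon 3).
Changes per character on this tree: I: 1; II: 1; III: 1; IV: 1.
Total = 4.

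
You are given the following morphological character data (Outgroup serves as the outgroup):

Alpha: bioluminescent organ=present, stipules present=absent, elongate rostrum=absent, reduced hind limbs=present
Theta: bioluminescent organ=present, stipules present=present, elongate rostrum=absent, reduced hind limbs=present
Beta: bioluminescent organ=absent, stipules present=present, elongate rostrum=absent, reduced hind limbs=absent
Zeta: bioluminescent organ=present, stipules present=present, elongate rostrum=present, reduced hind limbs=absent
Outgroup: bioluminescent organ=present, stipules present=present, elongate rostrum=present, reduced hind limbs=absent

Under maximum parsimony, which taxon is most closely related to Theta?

Alpha

Character polarity is set by the outgroup: the derived state is whichever differs from the outgroup's state, so for bioluminescent organ, stipules present, elongate rostrum the derived state is 'absent', and for the remaining characters it is 'present'.
bioluminescent organ (derived state 'absent') is unique to Beta (autapomorphy; uninformative for grouping).
stipules present: derived state 'absent' in Alpha only — an autapomorphy, so it tells us nothing about relationships among taxa.
Only Alpha, Beta, and Theta show the derived state 'absent' for elongate rostrum, supporting them as a clade.
Only Alpha and Theta show the derived state 'present' for reduced hind limbs, supporting them as a clade.
Most parsimonious ingroup topology: (Zeta,((Theta,Alpha),Beta)).
Theta and Alpha form a cherry on this tree, so they are sister taxa.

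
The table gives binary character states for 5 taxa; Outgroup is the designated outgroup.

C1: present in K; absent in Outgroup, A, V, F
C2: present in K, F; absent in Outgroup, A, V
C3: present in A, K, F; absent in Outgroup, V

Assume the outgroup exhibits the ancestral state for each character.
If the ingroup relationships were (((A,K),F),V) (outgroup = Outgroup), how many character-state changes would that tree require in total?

4

Map each character onto (((A,K),F),V) (rooted by Outgroup) and count the minimum state changes it requires (Fitch parsimony):
C1: 1; C2: 2; C3: 1.
Total tree length = 4.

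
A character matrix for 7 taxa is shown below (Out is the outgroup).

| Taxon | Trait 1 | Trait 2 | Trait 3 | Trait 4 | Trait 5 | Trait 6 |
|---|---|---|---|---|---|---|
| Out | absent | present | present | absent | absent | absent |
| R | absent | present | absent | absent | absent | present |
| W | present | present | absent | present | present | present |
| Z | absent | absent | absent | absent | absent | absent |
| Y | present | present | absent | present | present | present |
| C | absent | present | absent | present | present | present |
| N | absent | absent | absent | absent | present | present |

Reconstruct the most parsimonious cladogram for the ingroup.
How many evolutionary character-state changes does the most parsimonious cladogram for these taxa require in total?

7

Character polarity is set by the outgroup: the derived state is whichever differs from the outgroup's state, so for Trait 2, Trait 3 the derived state is 'absent', and for the remaining characters it is 'present'.
Trait 1 (derived state 'present') is shared by W and Y — a synapomorphy uniting that clade.
Trait 2 (state 'absent') occurs in N and Z but conflicts with the nesting implied by the other characters — most parsimoniously interpreted as homoplasy.
Trait 3 (derived state 'absent') is shared by all ingroup taxa — unites the whole ingroup.
Trait 4: derived state 'present' in C, W, and Y only — synapomorphy for {C, W, Y}.
Only C, N, W, and Y show the derived state 'present' for Trait 5, supporting them as a clade.
Trait 6: derived state 'present' in C, N, R, W, and Y only — synapomorphy for {C, N, R, W, Y}.
Most parsimonious ingroup topology: ((R,(((W,Y),C),N)),Z).
Changes per character on this tree: Trait 1: 1; Trait 2: 2; Trait 3: 1; Trait 4: 1; Trait 5: 1; Trait 6: 1.
Total = 7.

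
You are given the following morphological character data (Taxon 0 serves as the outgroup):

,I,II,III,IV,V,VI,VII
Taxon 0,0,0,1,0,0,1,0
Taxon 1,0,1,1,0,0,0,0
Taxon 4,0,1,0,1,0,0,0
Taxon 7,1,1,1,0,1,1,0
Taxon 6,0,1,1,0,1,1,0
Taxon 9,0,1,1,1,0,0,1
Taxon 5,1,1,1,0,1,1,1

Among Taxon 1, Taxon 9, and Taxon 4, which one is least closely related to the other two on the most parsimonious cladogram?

Character polarity is set by the outgroup: the derived state is whichever differs from the outgroup's state, so for III, VI the derived state is '0', and for the remaining characters it is '1'.
I: derived state '1' in Taxon 5 and Taxon 7 only — synapomorphy for {Taxon 5, Taxon 7}.
All ingroup taxa share the derived state '1' for II; it defines the ingroup but does not resolve relationships within it.
III: derived state '0' in Taxon 4 only — an autapomorphy, so it tells us nothing about relationships among taxa.
IV: derived state '1' in Taxon 4 and Taxon 9 only — synapomorphy for {Taxon 4, Taxon 9}.
V (derived state '1') is shared by Taxon 5, Taxon 6, and Taxon 7 — a synapomorphy uniting that clade.
Only Taxon 1, Taxon 4, and Taxon 9 show the derived state '0' for VI, supporting them as a clade.
VII (state '1') occurs in Taxon 5 and Taxon 9 but conflicts with the nesting implied by the other characters — most parsimoniously interpreted as homoplasy.
Most parsimonious ingroup topology: ((Taxon 1,(Taxon 4,Taxon 9)),((Taxon 7,Taxon 5),Taxon 6)).
Taxon 4 and Taxon 9 share a more recent common ancestor with each other than either does with Taxon 1, so Taxon 1 is the least closely related of the three.

Taxon 1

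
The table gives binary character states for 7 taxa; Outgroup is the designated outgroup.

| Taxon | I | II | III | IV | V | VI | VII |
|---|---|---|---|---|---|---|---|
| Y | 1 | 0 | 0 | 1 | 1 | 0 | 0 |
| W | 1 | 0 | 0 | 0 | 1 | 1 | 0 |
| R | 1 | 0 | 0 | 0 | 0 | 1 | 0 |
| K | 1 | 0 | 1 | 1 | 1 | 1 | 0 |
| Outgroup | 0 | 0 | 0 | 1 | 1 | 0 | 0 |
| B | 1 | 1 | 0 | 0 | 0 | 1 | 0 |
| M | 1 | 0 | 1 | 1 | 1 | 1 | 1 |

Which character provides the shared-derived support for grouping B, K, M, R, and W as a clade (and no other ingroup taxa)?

VI

Character polarity is set by the outgroup: the derived state is whichever differs from the outgroup's state, so for IV, V the derived state is '0', and for the remaining characters it is '1'.
I (derived state '1') is shared by all ingroup taxa — unites the whole ingroup.
II (derived state '1') is unique to B (autapomorphy; uninformative for grouping).
III (derived state '1') is shared by K and M — a synapomorphy uniting that clade.
IV (derived state '0') is shared by B, R, and W — a synapomorphy uniting that clade.
V: derived state '0' in B and R only — synapomorphy for {B, R}.
VI (derived state '1') is shared by B, K, M, R, and W — a synapomorphy uniting that clade.
VII: derived state '1' in M only — an autapomorphy, so it tells us nothing about relationships among taxa.
Most parsimonious ingroup topology: (((M,K),((R,B),W)),Y).
The clade {B, K, M, R, W} is supported by VI: its derived state '1' occurs in exactly those taxa and in no other taxon (including the outgroup).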